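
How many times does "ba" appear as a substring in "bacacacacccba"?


Searching for "ba" in "bacacacacccba"
Scanning each position:
  Position 0: "ba" => MATCH
  Position 1: "ac" => no
  Position 2: "ca" => no
  Position 3: "ac" => no
  Position 4: "ca" => no
  Position 5: "ac" => no
  Position 6: "ca" => no
  Position 7: "ac" => no
  Position 8: "cc" => no
  Position 9: "cc" => no
  Position 10: "cb" => no
  Position 11: "ba" => MATCH
Total occurrences: 2

2


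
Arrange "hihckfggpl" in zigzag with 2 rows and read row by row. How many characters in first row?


Zigzag "hihckfggpl" into 2 rows:
Placing characters:
  'h' => row 0
  'i' => row 1
  'h' => row 0
  'c' => row 1
  'k' => row 0
  'f' => row 1
  'g' => row 0
  'g' => row 1
  'p' => row 0
  'l' => row 1
Rows:
  Row 0: "hhkgp"
  Row 1: "icfgl"
First row length: 5

5


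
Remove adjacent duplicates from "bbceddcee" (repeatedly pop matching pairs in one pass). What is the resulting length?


Input: bbceddcee
Stack-based adjacent duplicate removal:
  Read 'b': push. Stack: b
  Read 'b': matches stack top 'b' => pop. Stack: (empty)
  Read 'c': push. Stack: c
  Read 'e': push. Stack: ce
  Read 'd': push. Stack: ced
  Read 'd': matches stack top 'd' => pop. Stack: ce
  Read 'c': push. Stack: cec
  Read 'e': push. Stack: cece
  Read 'e': matches stack top 'e' => pop. Stack: cec
Final stack: "cec" (length 3)

3


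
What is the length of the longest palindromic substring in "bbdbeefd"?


Input: "bbdbeefd"
Checking substrings for palindromes:
  [1:4] "bdb" (len 3) => palindrome
  [0:2] "bb" (len 2) => palindrome
  [4:6] "ee" (len 2) => palindrome
Longest palindromic substring: "bdb" with length 3

3


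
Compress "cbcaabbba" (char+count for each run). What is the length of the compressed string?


Input: cbcaabbba
Runs:
  'c' x 1 => "c1"
  'b' x 1 => "b1"
  'c' x 1 => "c1"
  'a' x 2 => "a2"
  'b' x 3 => "b3"
  'a' x 1 => "a1"
Compressed: "c1b1c1a2b3a1"
Compressed length: 12

12


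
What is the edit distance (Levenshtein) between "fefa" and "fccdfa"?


Computing edit distance: "fefa" -> "fccdfa"
DP table:
           f    c    c    d    f    a
      0    1    2    3    4    5    6
  f   1    0    1    2    3    4    5
  e   2    1    1    2    3    4    5
  f   3    2    2    2    3    3    4
  a   4    3    3    3    3    4    3
Edit distance = dp[4][6] = 3

3


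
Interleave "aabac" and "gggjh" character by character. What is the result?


Interleaving "aabac" and "gggjh":
  Position 0: 'a' from first, 'g' from second => "ag"
  Position 1: 'a' from first, 'g' from second => "ag"
  Position 2: 'b' from first, 'g' from second => "bg"
  Position 3: 'a' from first, 'j' from second => "aj"
  Position 4: 'c' from first, 'h' from second => "ch"
Result: agagbgajch

agagbgajch


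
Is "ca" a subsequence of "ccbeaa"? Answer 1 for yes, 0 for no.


Check if "ca" is a subsequence of "ccbeaa"
Greedy scan:
  Position 0 ('c'): matches sub[0] = 'c'
  Position 1 ('c'): no match needed
  Position 2 ('b'): no match needed
  Position 3 ('e'): no match needed
  Position 4 ('a'): matches sub[1] = 'a'
  Position 5 ('a'): no match needed
All 2 characters matched => is a subsequence

1


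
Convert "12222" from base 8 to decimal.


Input: "12222" in base 8
Positional expansion:
  Digit '1' (value 1) x 8^4 = 4096
  Digit '2' (value 2) x 8^3 = 1024
  Digit '2' (value 2) x 8^2 = 128
  Digit '2' (value 2) x 8^1 = 16
  Digit '2' (value 2) x 8^0 = 2
Sum = 5266

5266


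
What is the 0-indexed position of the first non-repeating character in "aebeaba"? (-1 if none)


Input: aebeaba
Character frequencies:
  'a': 3
  'b': 2
  'e': 2
Scanning left to right for freq == 1:
  Position 0 ('a'): freq=3, skip
  Position 1 ('e'): freq=2, skip
  Position 2 ('b'): freq=2, skip
  Position 3 ('e'): freq=2, skip
  Position 4 ('a'): freq=3, skip
  Position 5 ('b'): freq=2, skip
  Position 6 ('a'): freq=3, skip
  No unique character found => answer = -1

-1


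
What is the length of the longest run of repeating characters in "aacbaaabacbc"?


Input: "aacbaaabacbc"
Scanning for longest run:
  Position 1 ('a'): continues run of 'a', length=2
  Position 2 ('c'): new char, reset run to 1
  Position 3 ('b'): new char, reset run to 1
  Position 4 ('a'): new char, reset run to 1
  Position 5 ('a'): continues run of 'a', length=2
  Position 6 ('a'): continues run of 'a', length=3
  Position 7 ('b'): new char, reset run to 1
  Position 8 ('a'): new char, reset run to 1
  Position 9 ('c'): new char, reset run to 1
  Position 10 ('b'): new char, reset run to 1
  Position 11 ('c'): new char, reset run to 1
Longest run: 'a' with length 3

3


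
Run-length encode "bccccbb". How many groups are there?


Input: bccccbb
Scanning for consecutive runs:
  Group 1: 'b' x 1 (positions 0-0)
  Group 2: 'c' x 4 (positions 1-4)
  Group 3: 'b' x 2 (positions 5-6)
Total groups: 3

3


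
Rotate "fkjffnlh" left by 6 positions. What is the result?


Input: "fkjffnlh", rotate left by 6
First 6 characters: "fkjffn"
Remaining characters: "lh"
Concatenate remaining + first: "lh" + "fkjffn" = "lhfkjffn"

lhfkjffn


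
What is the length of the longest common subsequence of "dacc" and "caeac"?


LCS of "dacc" and "caeac"
DP table:
           c    a    e    a    c
      0    0    0    0    0    0
  d   0    0    0    0    0    0
  a   0    0    1    1    1    1
  c   0    1    1    1    1    2
  c   0    1    1    1    1    2
LCS length = dp[4][5] = 2

2


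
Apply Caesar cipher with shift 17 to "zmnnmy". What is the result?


Caesar cipher: shift "zmnnmy" by 17
  'z' (pos 25) + 17 = pos 16 = 'q'
  'm' (pos 12) + 17 = pos 3 = 'd'
  'n' (pos 13) + 17 = pos 4 = 'e'
  'n' (pos 13) + 17 = pos 4 = 'e'
  'm' (pos 12) + 17 = pos 3 = 'd'
  'y' (pos 24) + 17 = pos 15 = 'p'
Result: qdeedp

qdeedp


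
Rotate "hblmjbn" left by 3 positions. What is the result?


Input: "hblmjbn", rotate left by 3
First 3 characters: "hbl"
Remaining characters: "mjbn"
Concatenate remaining + first: "mjbn" + "hbl" = "mjbnhbl"

mjbnhbl


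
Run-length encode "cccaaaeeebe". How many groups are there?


Input: cccaaaeeebe
Scanning for consecutive runs:
  Group 1: 'c' x 3 (positions 0-2)
  Group 2: 'a' x 3 (positions 3-5)
  Group 3: 'e' x 3 (positions 6-8)
  Group 4: 'b' x 1 (positions 9-9)
  Group 5: 'e' x 1 (positions 10-10)
Total groups: 5

5


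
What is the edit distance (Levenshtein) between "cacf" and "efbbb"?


Computing edit distance: "cacf" -> "efbbb"
DP table:
           e    f    b    b    b
      0    1    2    3    4    5
  c   1    1    2    3    4    5
  a   2    2    2    3    4    5
  c   3    3    3    3    4    5
  f   4    4    3    4    4    5
Edit distance = dp[4][5] = 5

5


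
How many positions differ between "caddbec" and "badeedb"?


Comparing "caddbec" and "badeedb" position by position:
  Position 0: 'c' vs 'b' => DIFFER
  Position 1: 'a' vs 'a' => same
  Position 2: 'd' vs 'd' => same
  Position 3: 'd' vs 'e' => DIFFER
  Position 4: 'b' vs 'e' => DIFFER
  Position 5: 'e' vs 'd' => DIFFER
  Position 6: 'c' vs 'b' => DIFFER
Positions that differ: 5

5


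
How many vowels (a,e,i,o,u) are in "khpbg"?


Input: khpbg
Checking each character:
  'k' at position 0: consonant
  'h' at position 1: consonant
  'p' at position 2: consonant
  'b' at position 3: consonant
  'g' at position 4: consonant
Total vowels: 0

0


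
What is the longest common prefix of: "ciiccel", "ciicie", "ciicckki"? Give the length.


Words: ciiccel, ciicie, ciicckki
  Position 0: all 'c' => match
  Position 1: all 'i' => match
  Position 2: all 'i' => match
  Position 3: all 'c' => match
  Position 4: ('c', 'i', 'c') => mismatch, stop
LCP = "ciic" (length 4)

4


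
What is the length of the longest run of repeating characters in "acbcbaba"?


Input: "acbcbaba"
Scanning for longest run:
  Position 1 ('c'): new char, reset run to 1
  Position 2 ('b'): new char, reset run to 1
  Position 3 ('c'): new char, reset run to 1
  Position 4 ('b'): new char, reset run to 1
  Position 5 ('a'): new char, reset run to 1
  Position 6 ('b'): new char, reset run to 1
  Position 7 ('a'): new char, reset run to 1
Longest run: 'a' with length 1

1


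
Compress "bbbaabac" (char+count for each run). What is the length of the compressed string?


Input: bbbaabac
Runs:
  'b' x 3 => "b3"
  'a' x 2 => "a2"
  'b' x 1 => "b1"
  'a' x 1 => "a1"
  'c' x 1 => "c1"
Compressed: "b3a2b1a1c1"
Compressed length: 10

10


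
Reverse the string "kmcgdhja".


Input: kmcgdhja
Reading characters right to left:
  Position 7: 'a'
  Position 6: 'j'
  Position 5: 'h'
  Position 4: 'd'
  Position 3: 'g'
  Position 2: 'c'
  Position 1: 'm'
  Position 0: 'k'
Reversed: ajhdgcmk

ajhdgcmk


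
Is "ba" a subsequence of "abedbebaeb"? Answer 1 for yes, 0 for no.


Check if "ba" is a subsequence of "abedbebaeb"
Greedy scan:
  Position 0 ('a'): no match needed
  Position 1 ('b'): matches sub[0] = 'b'
  Position 2 ('e'): no match needed
  Position 3 ('d'): no match needed
  Position 4 ('b'): no match needed
  Position 5 ('e'): no match needed
  Position 6 ('b'): no match needed
  Position 7 ('a'): matches sub[1] = 'a'
  Position 8 ('e'): no match needed
  Position 9 ('b'): no match needed
All 2 characters matched => is a subsequence

1


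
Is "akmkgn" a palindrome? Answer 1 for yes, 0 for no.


Input: akmkgn
Reversed: ngkmka
  Compare pos 0 ('a') with pos 5 ('n'): MISMATCH
  Compare pos 1 ('k') with pos 4 ('g'): MISMATCH
  Compare pos 2 ('m') with pos 3 ('k'): MISMATCH
Result: not a palindrome

0


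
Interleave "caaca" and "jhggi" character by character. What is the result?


Interleaving "caaca" and "jhggi":
  Position 0: 'c' from first, 'j' from second => "cj"
  Position 1: 'a' from first, 'h' from second => "ah"
  Position 2: 'a' from first, 'g' from second => "ag"
  Position 3: 'c' from first, 'g' from second => "cg"
  Position 4: 'a' from first, 'i' from second => "ai"
Result: cjahagcgai

cjahagcgai


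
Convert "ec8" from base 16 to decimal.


Input: "ec8" in base 16
Positional expansion:
  Digit 'e' (value 14) x 16^2 = 3584
  Digit 'c' (value 12) x 16^1 = 192
  Digit '8' (value 8) x 16^0 = 8
Sum = 3784

3784


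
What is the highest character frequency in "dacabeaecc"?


Input: dacabeaecc
Character counts:
  'a': 3
  'b': 1
  'c': 3
  'd': 1
  'e': 2
Maximum frequency: 3

3


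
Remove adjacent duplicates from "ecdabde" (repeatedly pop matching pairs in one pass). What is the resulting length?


Input: ecdabde
Stack-based adjacent duplicate removal:
  Read 'e': push. Stack: e
  Read 'c': push. Stack: ec
  Read 'd': push. Stack: ecd
  Read 'a': push. Stack: ecda
  Read 'b': push. Stack: ecdab
  Read 'd': push. Stack: ecdabd
  Read 'e': push. Stack: ecdabde
Final stack: "ecdabde" (length 7)

7


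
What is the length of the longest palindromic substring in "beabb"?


Input: "beabb"
Checking substrings for palindromes:
  [3:5] "bb" (len 2) => palindrome
Longest palindromic substring: "bb" with length 2

2


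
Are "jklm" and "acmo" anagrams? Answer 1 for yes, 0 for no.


Strings: "jklm", "acmo"
Sorted first:  jklm
Sorted second: acmo
Differ at position 0: 'j' vs 'a' => not anagrams

0


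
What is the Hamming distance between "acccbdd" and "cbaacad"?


Comparing "acccbdd" and "cbaacad" position by position:
  Position 0: 'a' vs 'c' => differ
  Position 1: 'c' vs 'b' => differ
  Position 2: 'c' vs 'a' => differ
  Position 3: 'c' vs 'a' => differ
  Position 4: 'b' vs 'c' => differ
  Position 5: 'd' vs 'a' => differ
  Position 6: 'd' vs 'd' => same
Total differences (Hamming distance): 6

6


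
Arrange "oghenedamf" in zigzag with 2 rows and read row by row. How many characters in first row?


Zigzag "oghenedamf" into 2 rows:
Placing characters:
  'o' => row 0
  'g' => row 1
  'h' => row 0
  'e' => row 1
  'n' => row 0
  'e' => row 1
  'd' => row 0
  'a' => row 1
  'm' => row 0
  'f' => row 1
Rows:
  Row 0: "ohndm"
  Row 1: "geeaf"
First row length: 5

5


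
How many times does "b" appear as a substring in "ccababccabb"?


Searching for "b" in "ccababccabb"
Scanning each position:
  Position 0: "c" => no
  Position 1: "c" => no
  Position 2: "a" => no
  Position 3: "b" => MATCH
  Position 4: "a" => no
  Position 5: "b" => MATCH
  Position 6: "c" => no
  Position 7: "c" => no
  Position 8: "a" => no
  Position 9: "b" => MATCH
  Position 10: "b" => MATCH
Total occurrences: 4

4


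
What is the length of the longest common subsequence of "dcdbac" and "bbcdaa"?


LCS of "dcdbac" and "bbcdaa"
DP table:
           b    b    c    d    a    a
      0    0    0    0    0    0    0
  d   0    0    0    0    1    1    1
  c   0    0    0    1    1    1    1
  d   0    0    0    1    2    2    2
  b   0    1    1    1    2    2    2
  a   0    1    1    1    2    3    3
  c   0    1    1    2    2    3    3
LCS length = dp[6][6] = 3

3


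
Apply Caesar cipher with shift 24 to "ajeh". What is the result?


Caesar cipher: shift "ajeh" by 24
  'a' (pos 0) + 24 = pos 24 = 'y'
  'j' (pos 9) + 24 = pos 7 = 'h'
  'e' (pos 4) + 24 = pos 2 = 'c'
  'h' (pos 7) + 24 = pos 5 = 'f'
Result: yhcf

yhcf


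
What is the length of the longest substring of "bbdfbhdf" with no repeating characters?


Input: "bbdfbhdf"
Sliding window (track last position of each char):
  Position 0 ('b'): window [0,0] length 1 -- new best
  Position 1 ('b'): repeat (last at 0), move window start to 1
  Position 1 ('b'): window [1,1] length 1
  Position 2 ('d'): window [1,2] length 2 -- new best
  Position 3 ('f'): window [1,3] length 3 -- new best
  Position 4 ('b'): repeat (last at 1), move window start to 2
  Position 4 ('b'): window [2,4] length 3
  Position 5 ('h'): window [2,5] length 4 -- new best
  Position 6 ('d'): repeat (last at 2), move window start to 3
  Position 6 ('d'): window [3,6] length 4
  Position 7 ('f'): repeat (last at 3), move window start to 4
  Position 7 ('f'): window [4,7] length 4
Longest substring with no repeats: "dfbh" with length 4

4


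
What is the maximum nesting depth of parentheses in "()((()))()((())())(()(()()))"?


Input: "()((()))()((())())(()(()()))"
Tracking depth:
  Position 0 '(': depth becomes 1
  Position 1 ')': depth becomes 0
  Position 2 '(': depth becomes 1
  Position 3 '(': depth becomes 2
  Position 4 '(': depth becomes 3
  Position 5 ')': depth becomes 2
  Position 6 ')': depth becomes 1
  Position 7 ')': depth becomes 0
  Position 8 '(': depth becomes 1
  Position 9 ')': depth becomes 0
  Position 10 '(': depth becomes 1
  Position 11 '(': depth becomes 2
  Position 12 '(': depth becomes 3
  Position 13 ')': depth becomes 2
  Position 14 ')': depth becomes 1
  Position 15 '(': depth becomes 2
  Position 16 ')': depth becomes 1
  Position 17 ')': depth becomes 0
  Position 18 '(': depth becomes 1
  Position 19 '(': depth becomes 2
  Position 20 ')': depth becomes 1
  Position 21 '(': depth becomes 2
  Position 22 '(': depth becomes 3
  Position 23 ')': depth becomes 2
  Position 24 '(': depth becomes 3
  Position 25 ')': depth becomes 2
  Position 26 ')': depth becomes 1
  Position 27 ')': depth becomes 0
Maximum depth reached: 3

3


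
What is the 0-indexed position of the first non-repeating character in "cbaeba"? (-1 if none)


Input: cbaeba
Character frequencies:
  'a': 2
  'b': 2
  'c': 1
  'e': 1
Scanning left to right for freq == 1:
  Position 0 ('c'): unique! => answer = 0

0


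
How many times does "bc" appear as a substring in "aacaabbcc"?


Searching for "bc" in "aacaabbcc"
Scanning each position:
  Position 0: "aa" => no
  Position 1: "ac" => no
  Position 2: "ca" => no
  Position 3: "aa" => no
  Position 4: "ab" => no
  Position 5: "bb" => no
  Position 6: "bc" => MATCH
  Position 7: "cc" => no
Total occurrences: 1

1


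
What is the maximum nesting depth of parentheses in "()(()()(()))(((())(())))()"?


Input: "()(()()(()))(((())(())))()"
Tracking depth:
  Position 0 '(': depth becomes 1
  Position 1 ')': depth becomes 0
  Position 2 '(': depth becomes 1
  Position 3 '(': depth becomes 2
  Position 4 ')': depth becomes 1
  Position 5 '(': depth becomes 2
  Position 6 ')': depth becomes 1
  Position 7 '(': depth becomes 2
  Position 8 '(': depth becomes 3
  Position 9 ')': depth becomes 2
  Position 10 ')': depth becomes 1
  Position 11 ')': depth becomes 0
  Position 12 '(': depth becomes 1
  Position 13 '(': depth becomes 2
  Position 14 '(': depth becomes 3
  Position 15 '(': depth becomes 4
  Position 16 ')': depth becomes 3
  Position 17 ')': depth becomes 2
  Position 18 '(': depth becomes 3
  Position 19 '(': depth becomes 4
  Position 20 ')': depth becomes 3
  Position 21 ')': depth becomes 2
  Position 22 ')': depth becomes 1
  Position 23 ')': depth becomes 0
  Position 24 '(': depth becomes 1
  Position 25 ')': depth becomes 0
Maximum depth reached: 4

4


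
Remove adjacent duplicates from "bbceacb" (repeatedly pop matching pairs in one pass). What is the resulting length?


Input: bbceacb
Stack-based adjacent duplicate removal:
  Read 'b': push. Stack: b
  Read 'b': matches stack top 'b' => pop. Stack: (empty)
  Read 'c': push. Stack: c
  Read 'e': push. Stack: ce
  Read 'a': push. Stack: cea
  Read 'c': push. Stack: ceac
  Read 'b': push. Stack: ceacb
Final stack: "ceacb" (length 5)

5


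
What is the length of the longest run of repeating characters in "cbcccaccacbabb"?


Input: "cbcccaccacbabb"
Scanning for longest run:
  Position 1 ('b'): new char, reset run to 1
  Position 2 ('c'): new char, reset run to 1
  Position 3 ('c'): continues run of 'c', length=2
  Position 4 ('c'): continues run of 'c', length=3
  Position 5 ('a'): new char, reset run to 1
  Position 6 ('c'): new char, reset run to 1
  Position 7 ('c'): continues run of 'c', length=2
  Position 8 ('a'): new char, reset run to 1
  Position 9 ('c'): new char, reset run to 1
  Position 10 ('b'): new char, reset run to 1
  Position 11 ('a'): new char, reset run to 1
  Position 12 ('b'): new char, reset run to 1
  Position 13 ('b'): continues run of 'b', length=2
Longest run: 'c' with length 3

3


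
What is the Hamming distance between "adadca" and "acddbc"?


Comparing "adadca" and "acddbc" position by position:
  Position 0: 'a' vs 'a' => same
  Position 1: 'd' vs 'c' => differ
  Position 2: 'a' vs 'd' => differ
  Position 3: 'd' vs 'd' => same
  Position 4: 'c' vs 'b' => differ
  Position 5: 'a' vs 'c' => differ
Total differences (Hamming distance): 4

4


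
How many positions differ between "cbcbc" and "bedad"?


Comparing "cbcbc" and "bedad" position by position:
  Position 0: 'c' vs 'b' => DIFFER
  Position 1: 'b' vs 'e' => DIFFER
  Position 2: 'c' vs 'd' => DIFFER
  Position 3: 'b' vs 'a' => DIFFER
  Position 4: 'c' vs 'd' => DIFFER
Positions that differ: 5

5


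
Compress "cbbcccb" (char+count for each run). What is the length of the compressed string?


Input: cbbcccb
Runs:
  'c' x 1 => "c1"
  'b' x 2 => "b2"
  'c' x 3 => "c3"
  'b' x 1 => "b1"
Compressed: "c1b2c3b1"
Compressed length: 8

8


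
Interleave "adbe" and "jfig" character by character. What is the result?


Interleaving "adbe" and "jfig":
  Position 0: 'a' from first, 'j' from second => "aj"
  Position 1: 'd' from first, 'f' from second => "df"
  Position 2: 'b' from first, 'i' from second => "bi"
  Position 3: 'e' from first, 'g' from second => "eg"
Result: ajdfbieg

ajdfbieg


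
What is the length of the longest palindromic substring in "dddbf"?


Input: "dddbf"
Checking substrings for palindromes:
  [0:3] "ddd" (len 3) => palindrome
  [0:2] "dd" (len 2) => palindrome
  [1:3] "dd" (len 2) => palindrome
Longest palindromic substring: "ddd" with length 3

3


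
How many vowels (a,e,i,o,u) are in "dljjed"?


Input: dljjed
Checking each character:
  'd' at position 0: consonant
  'l' at position 1: consonant
  'j' at position 2: consonant
  'j' at position 3: consonant
  'e' at position 4: vowel (running total: 1)
  'd' at position 5: consonant
Total vowels: 1

1


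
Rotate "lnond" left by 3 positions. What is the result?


Input: "lnond", rotate left by 3
First 3 characters: "lno"
Remaining characters: "nd"
Concatenate remaining + first: "nd" + "lno" = "ndlno"

ndlno


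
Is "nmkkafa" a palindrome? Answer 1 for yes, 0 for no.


Input: nmkkafa
Reversed: afakkmn
  Compare pos 0 ('n') with pos 6 ('a'): MISMATCH
  Compare pos 1 ('m') with pos 5 ('f'): MISMATCH
  Compare pos 2 ('k') with pos 4 ('a'): MISMATCH
Result: not a palindrome

0


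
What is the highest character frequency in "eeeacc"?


Input: eeeacc
Character counts:
  'a': 1
  'c': 2
  'e': 3
Maximum frequency: 3

3


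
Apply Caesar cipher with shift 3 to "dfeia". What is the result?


Caesar cipher: shift "dfeia" by 3
  'd' (pos 3) + 3 = pos 6 = 'g'
  'f' (pos 5) + 3 = pos 8 = 'i'
  'e' (pos 4) + 3 = pos 7 = 'h'
  'i' (pos 8) + 3 = pos 11 = 'l'
  'a' (pos 0) + 3 = pos 3 = 'd'
Result: gihld

gihld


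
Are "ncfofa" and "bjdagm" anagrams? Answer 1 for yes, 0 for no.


Strings: "ncfofa", "bjdagm"
Sorted first:  acffno
Sorted second: abdgjm
Differ at position 1: 'c' vs 'b' => not anagrams

0


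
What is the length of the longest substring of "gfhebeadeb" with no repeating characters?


Input: "gfhebeadeb"
Sliding window (track last position of each char):
  Position 0 ('g'): window [0,0] length 1 -- new best
  Position 1 ('f'): window [0,1] length 2 -- new best
  Position 2 ('h'): window [0,2] length 3 -- new best
  Position 3 ('e'): window [0,3] length 4 -- new best
  Position 4 ('b'): window [0,4] length 5 -- new best
  Position 5 ('e'): repeat (last at 3), move window start to 4
  Position 5 ('e'): window [4,5] length 2
  Position 6 ('a'): window [4,6] length 3
  Position 7 ('d'): window [4,7] length 4
  Position 8 ('e'): repeat (last at 5), move window start to 6
  Position 8 ('e'): window [6,8] length 3
  Position 9 ('b'): window [6,9] length 4
Longest substring with no repeats: "gfheb" with length 5

5


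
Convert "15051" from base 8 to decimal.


Input: "15051" in base 8
Positional expansion:
  Digit '1' (value 1) x 8^4 = 4096
  Digit '5' (value 5) x 8^3 = 2560
  Digit '0' (value 0) x 8^2 = 0
  Digit '5' (value 5) x 8^1 = 40
  Digit '1' (value 1) x 8^0 = 1
Sum = 6697

6697


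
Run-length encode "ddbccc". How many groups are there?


Input: ddbccc
Scanning for consecutive runs:
  Group 1: 'd' x 2 (positions 0-1)
  Group 2: 'b' x 1 (positions 2-2)
  Group 3: 'c' x 3 (positions 3-5)
Total groups: 3

3


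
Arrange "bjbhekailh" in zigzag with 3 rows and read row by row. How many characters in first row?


Zigzag "bjbhekailh" into 3 rows:
Placing characters:
  'b' => row 0
  'j' => row 1
  'b' => row 2
  'h' => row 1
  'e' => row 0
  'k' => row 1
  'a' => row 2
  'i' => row 1
  'l' => row 0
  'h' => row 1
Rows:
  Row 0: "bel"
  Row 1: "jhkih"
  Row 2: "ba"
First row length: 3

3


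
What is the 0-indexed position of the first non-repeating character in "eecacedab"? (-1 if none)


Input: eecacedab
Character frequencies:
  'a': 2
  'b': 1
  'c': 2
  'd': 1
  'e': 3
Scanning left to right for freq == 1:
  Position 0 ('e'): freq=3, skip
  Position 1 ('e'): freq=3, skip
  Position 2 ('c'): freq=2, skip
  Position 3 ('a'): freq=2, skip
  Position 4 ('c'): freq=2, skip
  Position 5 ('e'): freq=3, skip
  Position 6 ('d'): unique! => answer = 6

6


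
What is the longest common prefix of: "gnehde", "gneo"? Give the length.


Words: gnehde, gneo
  Position 0: all 'g' => match
  Position 1: all 'n' => match
  Position 2: all 'e' => match
  Position 3: ('h', 'o') => mismatch, stop
LCP = "gne" (length 3)

3


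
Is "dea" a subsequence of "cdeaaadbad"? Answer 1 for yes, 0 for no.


Check if "dea" is a subsequence of "cdeaaadbad"
Greedy scan:
  Position 0 ('c'): no match needed
  Position 1 ('d'): matches sub[0] = 'd'
  Position 2 ('e'): matches sub[1] = 'e'
  Position 3 ('a'): matches sub[2] = 'a'
  Position 4 ('a'): no match needed
  Position 5 ('a'): no match needed
  Position 6 ('d'): no match needed
  Position 7 ('b'): no match needed
  Position 8 ('a'): no match needed
  Position 9 ('d'): no match needed
All 3 characters matched => is a subsequence

1


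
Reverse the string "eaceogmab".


Input: eaceogmab
Reading characters right to left:
  Position 8: 'b'
  Position 7: 'a'
  Position 6: 'm'
  Position 5: 'g'
  Position 4: 'o'
  Position 3: 'e'
  Position 2: 'c'
  Position 1: 'a'
  Position 0: 'e'
Reversed: bamgoecae

bamgoecae


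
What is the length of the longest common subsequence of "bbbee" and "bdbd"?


LCS of "bbbee" and "bdbd"
DP table:
           b    d    b    d
      0    0    0    0    0
  b   0    1    1    1    1
  b   0    1    1    2    2
  b   0    1    1    2    2
  e   0    1    1    2    2
  e   0    1    1    2    2
LCS length = dp[5][4] = 2

2


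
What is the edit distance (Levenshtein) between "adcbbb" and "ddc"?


Computing edit distance: "adcbbb" -> "ddc"
DP table:
           d    d    c
      0    1    2    3
  a   1    1    2    3
  d   2    1    1    2
  c   3    2    2    1
  b   4    3    3    2
  b   5    4    4    3
  b   6    5    5    4
Edit distance = dp[6][3] = 4

4


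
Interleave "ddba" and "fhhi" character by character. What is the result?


Interleaving "ddba" and "fhhi":
  Position 0: 'd' from first, 'f' from second => "df"
  Position 1: 'd' from first, 'h' from second => "dh"
  Position 2: 'b' from first, 'h' from second => "bh"
  Position 3: 'a' from first, 'i' from second => "ai"
Result: dfdhbhai

dfdhbhai


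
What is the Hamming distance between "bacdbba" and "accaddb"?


Comparing "bacdbba" and "accaddb" position by position:
  Position 0: 'b' vs 'a' => differ
  Position 1: 'a' vs 'c' => differ
  Position 2: 'c' vs 'c' => same
  Position 3: 'd' vs 'a' => differ
  Position 4: 'b' vs 'd' => differ
  Position 5: 'b' vs 'd' => differ
  Position 6: 'a' vs 'b' => differ
Total differences (Hamming distance): 6

6


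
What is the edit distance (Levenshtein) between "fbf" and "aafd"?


Computing edit distance: "fbf" -> "aafd"
DP table:
           a    a    f    d
      0    1    2    3    4
  f   1    1    2    2    3
  b   2    2    2    3    3
  f   3    3    3    2    3
Edit distance = dp[3][4] = 3

3


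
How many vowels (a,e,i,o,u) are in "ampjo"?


Input: ampjo
Checking each character:
  'a' at position 0: vowel (running total: 1)
  'm' at position 1: consonant
  'p' at position 2: consonant
  'j' at position 3: consonant
  'o' at position 4: vowel (running total: 2)
Total vowels: 2

2


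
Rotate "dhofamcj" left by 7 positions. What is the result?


Input: "dhofamcj", rotate left by 7
First 7 characters: "dhofamc"
Remaining characters: "j"
Concatenate remaining + first: "j" + "dhofamc" = "jdhofamc"

jdhofamc


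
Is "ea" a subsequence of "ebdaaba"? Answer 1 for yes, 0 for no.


Check if "ea" is a subsequence of "ebdaaba"
Greedy scan:
  Position 0 ('e'): matches sub[0] = 'e'
  Position 1 ('b'): no match needed
  Position 2 ('d'): no match needed
  Position 3 ('a'): matches sub[1] = 'a'
  Position 4 ('a'): no match needed
  Position 5 ('b'): no match needed
  Position 6 ('a'): no match needed
All 2 characters matched => is a subsequence

1


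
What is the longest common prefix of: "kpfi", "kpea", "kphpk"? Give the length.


Words: kpfi, kpea, kphpk
  Position 0: all 'k' => match
  Position 1: all 'p' => match
  Position 2: ('f', 'e', 'h') => mismatch, stop
LCP = "kp" (length 2)

2


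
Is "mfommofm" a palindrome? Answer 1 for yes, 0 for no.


Input: mfommofm
Reversed: mfommofm
  Compare pos 0 ('m') with pos 7 ('m'): match
  Compare pos 1 ('f') with pos 6 ('f'): match
  Compare pos 2 ('o') with pos 5 ('o'): match
  Compare pos 3 ('m') with pos 4 ('m'): match
Result: palindrome

1


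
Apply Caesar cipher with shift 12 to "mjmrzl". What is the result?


Caesar cipher: shift "mjmrzl" by 12
  'm' (pos 12) + 12 = pos 24 = 'y'
  'j' (pos 9) + 12 = pos 21 = 'v'
  'm' (pos 12) + 12 = pos 24 = 'y'
  'r' (pos 17) + 12 = pos 3 = 'd'
  'z' (pos 25) + 12 = pos 11 = 'l'
  'l' (pos 11) + 12 = pos 23 = 'x'
Result: yvydlx

yvydlx


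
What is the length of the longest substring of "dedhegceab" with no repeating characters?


Input: "dedhegceab"
Sliding window (track last position of each char):
  Position 0 ('d'): window [0,0] length 1 -- new best
  Position 1 ('e'): window [0,1] length 2 -- new best
  Position 2 ('d'): repeat (last at 0), move window start to 1
  Position 2 ('d'): window [1,2] length 2
  Position 3 ('h'): window [1,3] length 3 -- new best
  Position 4 ('e'): repeat (last at 1), move window start to 2
  Position 4 ('e'): window [2,4] length 3
  Position 5 ('g'): window [2,5] length 4 -- new best
  Position 6 ('c'): window [2,6] length 5 -- new best
  Position 7 ('e'): repeat (last at 4), move window start to 5
  Position 7 ('e'): window [5,7] length 3
  Position 8 ('a'): window [5,8] length 4
  Position 9 ('b'): window [5,9] length 5
Longest substring with no repeats: "dhegc" with length 5

5


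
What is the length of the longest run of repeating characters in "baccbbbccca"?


Input: "baccbbbccca"
Scanning for longest run:
  Position 1 ('a'): new char, reset run to 1
  Position 2 ('c'): new char, reset run to 1
  Position 3 ('c'): continues run of 'c', length=2
  Position 4 ('b'): new char, reset run to 1
  Position 5 ('b'): continues run of 'b', length=2
  Position 6 ('b'): continues run of 'b', length=3
  Position 7 ('c'): new char, reset run to 1
  Position 8 ('c'): continues run of 'c', length=2
  Position 9 ('c'): continues run of 'c', length=3
  Position 10 ('a'): new char, reset run to 1
Longest run: 'b' with length 3

3


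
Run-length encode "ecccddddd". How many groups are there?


Input: ecccddddd
Scanning for consecutive runs:
  Group 1: 'e' x 1 (positions 0-0)
  Group 2: 'c' x 3 (positions 1-3)
  Group 3: 'd' x 5 (positions 4-8)
Total groups: 3

3


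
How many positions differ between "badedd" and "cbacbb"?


Comparing "badedd" and "cbacbb" position by position:
  Position 0: 'b' vs 'c' => DIFFER
  Position 1: 'a' vs 'b' => DIFFER
  Position 2: 'd' vs 'a' => DIFFER
  Position 3: 'e' vs 'c' => DIFFER
  Position 4: 'd' vs 'b' => DIFFER
  Position 5: 'd' vs 'b' => DIFFER
Positions that differ: 6

6


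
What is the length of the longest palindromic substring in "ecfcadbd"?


Input: "ecfcadbd"
Checking substrings for palindromes:
  [1:4] "cfc" (len 3) => palindrome
  [5:8] "dbd" (len 3) => palindrome
Longest palindromic substring: "cfc" with length 3

3


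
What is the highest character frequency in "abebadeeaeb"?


Input: abebadeeaeb
Character counts:
  'a': 3
  'b': 3
  'd': 1
  'e': 4
Maximum frequency: 4

4


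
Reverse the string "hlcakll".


Input: hlcakll
Reading characters right to left:
  Position 6: 'l'
  Position 5: 'l'
  Position 4: 'k'
  Position 3: 'a'
  Position 2: 'c'
  Position 1: 'l'
  Position 0: 'h'
Reversed: llkaclh

llkaclh


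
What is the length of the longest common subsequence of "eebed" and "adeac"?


LCS of "eebed" and "adeac"
DP table:
           a    d    e    a    c
      0    0    0    0    0    0
  e   0    0    0    1    1    1
  e   0    0    0    1    1    1
  b   0    0    0    1    1    1
  e   0    0    0    1    1    1
  d   0    0    1    1    1    1
LCS length = dp[5][5] = 1

1


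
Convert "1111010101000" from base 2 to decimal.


Input: "1111010101000" in base 2
Positional expansion:
  Digit '1' (value 1) x 2^12 = 4096
  Digit '1' (value 1) x 2^11 = 2048
  Digit '1' (value 1) x 2^10 = 1024
  Digit '1' (value 1) x 2^9 = 512
  Digit '0' (value 0) x 2^8 = 0
  Digit '1' (value 1) x 2^7 = 128
  Digit '0' (value 0) x 2^6 = 0
  Digit '1' (value 1) x 2^5 = 32
  Digit '0' (value 0) x 2^4 = 0
  Digit '1' (value 1) x 2^3 = 8
  Digit '0' (value 0) x 2^2 = 0
  Digit '0' (value 0) x 2^1 = 0
  Digit '0' (value 0) x 2^0 = 0
Sum = 7848

7848


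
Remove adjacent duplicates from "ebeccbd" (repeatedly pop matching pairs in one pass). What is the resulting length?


Input: ebeccbd
Stack-based adjacent duplicate removal:
  Read 'e': push. Stack: e
  Read 'b': push. Stack: eb
  Read 'e': push. Stack: ebe
  Read 'c': push. Stack: ebec
  Read 'c': matches stack top 'c' => pop. Stack: ebe
  Read 'b': push. Stack: ebeb
  Read 'd': push. Stack: ebebd
Final stack: "ebebd" (length 5)

5


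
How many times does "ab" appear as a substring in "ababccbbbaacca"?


Searching for "ab" in "ababccbbbaacca"
Scanning each position:
  Position 0: "ab" => MATCH
  Position 1: "ba" => no
  Position 2: "ab" => MATCH
  Position 3: "bc" => no
  Position 4: "cc" => no
  Position 5: "cb" => no
  Position 6: "bb" => no
  Position 7: "bb" => no
  Position 8: "ba" => no
  Position 9: "aa" => no
  Position 10: "ac" => no
  Position 11: "cc" => no
  Position 12: "ca" => no
Total occurrences: 2

2


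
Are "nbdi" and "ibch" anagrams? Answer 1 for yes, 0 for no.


Strings: "nbdi", "ibch"
Sorted first:  bdin
Sorted second: bchi
Differ at position 1: 'd' vs 'c' => not anagrams

0


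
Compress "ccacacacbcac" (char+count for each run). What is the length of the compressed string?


Input: ccacacacbcac
Runs:
  'c' x 2 => "c2"
  'a' x 1 => "a1"
  'c' x 1 => "c1"
  'a' x 1 => "a1"
  'c' x 1 => "c1"
  'a' x 1 => "a1"
  'c' x 1 => "c1"
  'b' x 1 => "b1"
  'c' x 1 => "c1"
  'a' x 1 => "a1"
  'c' x 1 => "c1"
Compressed: "c2a1c1a1c1a1c1b1c1a1c1"
Compressed length: 22

22


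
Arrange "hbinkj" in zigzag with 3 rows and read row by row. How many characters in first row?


Zigzag "hbinkj" into 3 rows:
Placing characters:
  'h' => row 0
  'b' => row 1
  'i' => row 2
  'n' => row 1
  'k' => row 0
  'j' => row 1
Rows:
  Row 0: "hk"
  Row 1: "bnj"
  Row 2: "i"
First row length: 2

2


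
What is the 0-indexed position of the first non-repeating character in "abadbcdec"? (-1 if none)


Input: abadbcdec
Character frequencies:
  'a': 2
  'b': 2
  'c': 2
  'd': 2
  'e': 1
Scanning left to right for freq == 1:
  Position 0 ('a'): freq=2, skip
  Position 1 ('b'): freq=2, skip
  Position 2 ('a'): freq=2, skip
  Position 3 ('d'): freq=2, skip
  Position 4 ('b'): freq=2, skip
  Position 5 ('c'): freq=2, skip
  Position 6 ('d'): freq=2, skip
  Position 7 ('e'): unique! => answer = 7

7


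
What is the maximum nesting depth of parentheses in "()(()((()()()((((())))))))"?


Input: "()(()((()()()((((())))))))"
Tracking depth:
  Position 0 '(': depth becomes 1
  Position 1 ')': depth becomes 0
  Position 2 '(': depth becomes 1
  Position 3 '(': depth becomes 2
  Position 4 ')': depth becomes 1
  Position 5 '(': depth becomes 2
  Position 6 '(': depth becomes 3
  Position 7 '(': depth becomes 4
  Position 8 ')': depth becomes 3
  Position 9 '(': depth becomes 4
  Position 10 ')': depth becomes 3
  Position 11 '(': depth becomes 4
  Position 12 ')': depth becomes 3
  Position 13 '(': depth becomes 4
  Position 14 '(': depth becomes 5
  Position 15 '(': depth becomes 6
  Position 16 '(': depth becomes 7
  Position 17 '(': depth becomes 8
  Position 18 ')': depth becomes 7
  Position 19 ')': depth becomes 6
  Position 20 ')': depth becomes 5
  Position 21 ')': depth becomes 4
  Position 22 ')': depth becomes 3
  Position 23 ')': depth becomes 2
  Position 24 ')': depth becomes 1
  Position 25 ')': depth becomes 0
Maximum depth reached: 8

8


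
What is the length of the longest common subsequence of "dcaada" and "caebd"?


LCS of "dcaada" and "caebd"
DP table:
           c    a    e    b    d
      0    0    0    0    0    0
  d   0    0    0    0    0    1
  c   0    1    1    1    1    1
  a   0    1    2    2    2    2
  a   0    1    2    2    2    2
  d   0    1    2    2    2    3
  a   0    1    2    2    2    3
LCS length = dp[6][5] = 3

3


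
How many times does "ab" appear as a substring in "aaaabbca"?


Searching for "ab" in "aaaabbca"
Scanning each position:
  Position 0: "aa" => no
  Position 1: "aa" => no
  Position 2: "aa" => no
  Position 3: "ab" => MATCH
  Position 4: "bb" => no
  Position 5: "bc" => no
  Position 6: "ca" => no
Total occurrences: 1

1


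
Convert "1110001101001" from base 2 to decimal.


Input: "1110001101001" in base 2
Positional expansion:
  Digit '1' (value 1) x 2^12 = 4096
  Digit '1' (value 1) x 2^11 = 2048
  Digit '1' (value 1) x 2^10 = 1024
  Digit '0' (value 0) x 2^9 = 0
  Digit '0' (value 0) x 2^8 = 0
  Digit '0' (value 0) x 2^7 = 0
  Digit '1' (value 1) x 2^6 = 64
  Digit '1' (value 1) x 2^5 = 32
  Digit '0' (value 0) x 2^4 = 0
  Digit '1' (value 1) x 2^3 = 8
  Digit '0' (value 0) x 2^2 = 0
  Digit '0' (value 0) x 2^1 = 0
  Digit '1' (value 1) x 2^0 = 1
Sum = 7273

7273


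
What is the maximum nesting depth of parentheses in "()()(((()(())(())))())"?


Input: "()()(((()(())(())))())"
Tracking depth:
  Position 0 '(': depth becomes 1
  Position 1 ')': depth becomes 0
  Position 2 '(': depth becomes 1
  Position 3 ')': depth becomes 0
  Position 4 '(': depth becomes 1
  Position 5 '(': depth becomes 2
  Position 6 '(': depth becomes 3
  Position 7 '(': depth becomes 4
  Position 8 ')': depth becomes 3
  Position 9 '(': depth becomes 4
  Position 10 '(': depth becomes 5
  Position 11 ')': depth becomes 4
  Position 12 ')': depth becomes 3
  Position 13 '(': depth becomes 4
  Position 14 '(': depth becomes 5
  Position 15 ')': depth becomes 4
  Position 16 ')': depth becomes 3
  Position 17 ')': depth becomes 2
  Position 18 ')': depth becomes 1
  Position 19 '(': depth becomes 2
  Position 20 ')': depth becomes 1
  Position 21 ')': depth becomes 0
Maximum depth reached: 5

5


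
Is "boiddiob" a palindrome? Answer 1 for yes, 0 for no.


Input: boiddiob
Reversed: boiddiob
  Compare pos 0 ('b') with pos 7 ('b'): match
  Compare pos 1 ('o') with pos 6 ('o'): match
  Compare pos 2 ('i') with pos 5 ('i'): match
  Compare pos 3 ('d') with pos 4 ('d'): match
Result: palindrome

1


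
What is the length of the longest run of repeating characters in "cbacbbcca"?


Input: "cbacbbcca"
Scanning for longest run:
  Position 1 ('b'): new char, reset run to 1
  Position 2 ('a'): new char, reset run to 1
  Position 3 ('c'): new char, reset run to 1
  Position 4 ('b'): new char, reset run to 1
  Position 5 ('b'): continues run of 'b', length=2
  Position 6 ('c'): new char, reset run to 1
  Position 7 ('c'): continues run of 'c', length=2
  Position 8 ('a'): new char, reset run to 1
Longest run: 'b' with length 2

2


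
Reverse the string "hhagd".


Input: hhagd
Reading characters right to left:
  Position 4: 'd'
  Position 3: 'g'
  Position 2: 'a'
  Position 1: 'h'
  Position 0: 'h'
Reversed: dgahh

dgahh


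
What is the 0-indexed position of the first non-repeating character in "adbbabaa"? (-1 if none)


Input: adbbabaa
Character frequencies:
  'a': 4
  'b': 3
  'd': 1
Scanning left to right for freq == 1:
  Position 0 ('a'): freq=4, skip
  Position 1 ('d'): unique! => answer = 1

1


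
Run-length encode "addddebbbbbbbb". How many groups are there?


Input: addddebbbbbbbb
Scanning for consecutive runs:
  Group 1: 'a' x 1 (positions 0-0)
  Group 2: 'd' x 4 (positions 1-4)
  Group 3: 'e' x 1 (positions 5-5)
  Group 4: 'b' x 8 (positions 6-13)
Total groups: 4

4


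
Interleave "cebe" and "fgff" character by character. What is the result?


Interleaving "cebe" and "fgff":
  Position 0: 'c' from first, 'f' from second => "cf"
  Position 1: 'e' from first, 'g' from second => "eg"
  Position 2: 'b' from first, 'f' from second => "bf"
  Position 3: 'e' from first, 'f' from second => "ef"
Result: cfegbfef

cfegbfef


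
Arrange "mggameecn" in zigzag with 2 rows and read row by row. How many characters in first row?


Zigzag "mggameecn" into 2 rows:
Placing characters:
  'm' => row 0
  'g' => row 1
  'g' => row 0
  'a' => row 1
  'm' => row 0
  'e' => row 1
  'e' => row 0
  'c' => row 1
  'n' => row 0
Rows:
  Row 0: "mgmen"
  Row 1: "gaec"
First row length: 5

5


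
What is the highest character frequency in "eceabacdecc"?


Input: eceabacdecc
Character counts:
  'a': 2
  'b': 1
  'c': 4
  'd': 1
  'e': 3
Maximum frequency: 4

4
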